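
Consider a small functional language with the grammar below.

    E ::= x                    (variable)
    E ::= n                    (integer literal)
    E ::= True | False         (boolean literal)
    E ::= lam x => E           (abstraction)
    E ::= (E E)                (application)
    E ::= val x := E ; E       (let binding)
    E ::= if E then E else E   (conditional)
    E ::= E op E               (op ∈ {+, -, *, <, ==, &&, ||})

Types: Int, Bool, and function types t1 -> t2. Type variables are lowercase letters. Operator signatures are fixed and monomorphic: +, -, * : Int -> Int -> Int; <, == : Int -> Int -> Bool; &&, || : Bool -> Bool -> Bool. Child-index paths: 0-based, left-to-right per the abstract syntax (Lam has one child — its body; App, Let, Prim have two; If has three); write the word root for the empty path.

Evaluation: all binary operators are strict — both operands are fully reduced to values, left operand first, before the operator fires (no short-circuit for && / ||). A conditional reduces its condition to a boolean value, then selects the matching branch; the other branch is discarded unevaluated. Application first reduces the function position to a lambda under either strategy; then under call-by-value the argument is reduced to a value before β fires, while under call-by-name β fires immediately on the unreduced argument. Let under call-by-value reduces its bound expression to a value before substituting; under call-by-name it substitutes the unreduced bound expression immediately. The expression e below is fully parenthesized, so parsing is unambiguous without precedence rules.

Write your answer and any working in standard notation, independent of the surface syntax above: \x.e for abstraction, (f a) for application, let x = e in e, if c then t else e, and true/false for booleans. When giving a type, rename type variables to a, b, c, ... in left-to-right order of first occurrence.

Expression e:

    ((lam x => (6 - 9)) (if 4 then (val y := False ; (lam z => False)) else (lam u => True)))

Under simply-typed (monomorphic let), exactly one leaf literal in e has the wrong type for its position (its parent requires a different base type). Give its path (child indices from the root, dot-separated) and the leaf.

Answer: 1.0 : 4

Derivation:
  unify Int ~ Int
  unify Int ~ Int
\x._ : a -> Int
  unify Int ~ Bool
  FAIL: mismatch Int ~ Bool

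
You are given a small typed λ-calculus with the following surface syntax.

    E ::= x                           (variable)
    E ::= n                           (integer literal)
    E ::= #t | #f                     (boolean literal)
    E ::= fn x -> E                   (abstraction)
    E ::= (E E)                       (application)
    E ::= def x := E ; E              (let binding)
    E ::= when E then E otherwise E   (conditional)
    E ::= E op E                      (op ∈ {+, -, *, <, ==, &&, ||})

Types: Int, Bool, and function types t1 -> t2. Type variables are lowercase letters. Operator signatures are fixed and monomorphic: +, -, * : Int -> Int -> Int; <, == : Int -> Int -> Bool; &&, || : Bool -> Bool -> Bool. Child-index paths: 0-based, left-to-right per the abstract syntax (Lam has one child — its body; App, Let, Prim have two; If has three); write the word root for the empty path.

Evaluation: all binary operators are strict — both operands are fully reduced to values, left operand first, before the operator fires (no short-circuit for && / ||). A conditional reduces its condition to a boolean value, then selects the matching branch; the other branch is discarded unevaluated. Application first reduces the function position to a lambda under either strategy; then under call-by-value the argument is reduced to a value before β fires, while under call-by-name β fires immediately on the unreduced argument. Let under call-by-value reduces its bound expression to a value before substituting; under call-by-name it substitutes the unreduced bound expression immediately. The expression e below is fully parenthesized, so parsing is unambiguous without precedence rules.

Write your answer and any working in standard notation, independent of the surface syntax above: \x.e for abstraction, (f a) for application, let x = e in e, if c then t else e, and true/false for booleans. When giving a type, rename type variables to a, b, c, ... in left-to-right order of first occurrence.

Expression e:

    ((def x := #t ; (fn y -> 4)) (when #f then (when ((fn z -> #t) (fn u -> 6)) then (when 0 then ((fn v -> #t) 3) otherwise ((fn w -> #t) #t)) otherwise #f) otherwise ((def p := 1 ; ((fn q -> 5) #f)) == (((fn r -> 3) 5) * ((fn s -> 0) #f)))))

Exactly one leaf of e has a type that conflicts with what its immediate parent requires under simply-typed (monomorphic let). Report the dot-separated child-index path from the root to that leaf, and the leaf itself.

Answer: 1.1.1.0 : 0

Trace:
let x : Bool
\y._ : a -> Int
  unify Bool ~ Bool
\z._ : b -> Bool
\u._ : c -> Int
  unify b -> Bool ~ (c -> Int) -> d
  unify b ~ c -> Int
  unify Bool ~ d
_ _ : Bool
  unify Bool ~ Bool
  unify Int ~ Bool
  FAIL: mismatch Int ~ Bool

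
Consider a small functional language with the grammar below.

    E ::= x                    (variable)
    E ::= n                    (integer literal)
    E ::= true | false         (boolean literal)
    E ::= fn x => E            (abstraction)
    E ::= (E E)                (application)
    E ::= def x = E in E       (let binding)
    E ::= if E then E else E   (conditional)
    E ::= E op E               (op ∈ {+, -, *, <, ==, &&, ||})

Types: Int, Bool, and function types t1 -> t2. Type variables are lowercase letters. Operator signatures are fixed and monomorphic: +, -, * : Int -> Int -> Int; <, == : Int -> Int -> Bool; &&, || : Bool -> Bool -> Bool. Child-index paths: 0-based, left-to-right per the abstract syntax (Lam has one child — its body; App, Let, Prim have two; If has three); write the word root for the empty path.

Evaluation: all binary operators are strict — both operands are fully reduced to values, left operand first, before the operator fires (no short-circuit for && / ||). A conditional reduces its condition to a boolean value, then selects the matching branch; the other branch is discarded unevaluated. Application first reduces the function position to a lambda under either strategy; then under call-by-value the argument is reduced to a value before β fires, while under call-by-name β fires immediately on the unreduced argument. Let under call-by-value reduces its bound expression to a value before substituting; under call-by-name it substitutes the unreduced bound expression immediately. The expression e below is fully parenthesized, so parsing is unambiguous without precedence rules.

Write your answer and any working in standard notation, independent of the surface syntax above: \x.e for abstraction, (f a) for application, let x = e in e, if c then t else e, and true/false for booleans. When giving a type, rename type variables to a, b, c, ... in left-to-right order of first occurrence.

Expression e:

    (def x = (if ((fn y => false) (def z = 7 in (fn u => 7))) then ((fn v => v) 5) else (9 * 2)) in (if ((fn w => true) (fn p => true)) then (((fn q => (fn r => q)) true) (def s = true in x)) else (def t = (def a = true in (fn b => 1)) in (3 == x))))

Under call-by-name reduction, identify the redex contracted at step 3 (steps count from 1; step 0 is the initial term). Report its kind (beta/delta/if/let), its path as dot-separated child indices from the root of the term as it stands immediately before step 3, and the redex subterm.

Working:
step 0: (let x = (if ((\y.false) (let z = 7 in (\u.7))) then ((\v.v) 5) else (9 * 2)) in (if ((\w.true) (\p.true)) then (((\q.(\r.q)) true) (let s = true in x)) else (let t = (let a = true in (\b.1)) in (3 == x))))
step 1: [let@root] (if ((\w.true) (\p.true)) then (((\q.(\r.q)) true) (let s = true in (if ((\y.false) (let z = 7 in (\u.7))) then ((\v.v) 5) else (9 * 2)))) else (let t = (let a = true in (\b.1)) in (3 == (if ((\y.false) (let z = 7 in (\u.7))) then ((\v.v) 5) else (9 * 2)))))
step 2: [beta@0] (if true then (((\q.(\r.q)) true) (let s = true in (if ((\y.false) (let z = 7 in (\u.7))) then ((\v.v) 5) else (9 * 2)))) else (let t = (let a = true in (\b.1)) in (3 == (if ((\y.false) (let z = 7 in (\u.7))) then ((\v.v) 5) else (9 * 2)))))
step 3: [if@root] (((\q.(\r.q)) true) (let s = true in (if ((\y.false) (let z = 7 in (\u.7))) then ((\v.v) 5) else (9 * 2))))

Answer: if at root : (if true then (((\q.(\r.q)) true) (let s = true in (if ((\y.false) (let z = 7 in (\u.7))) then ((\v.v) 5) else (9 * 2)))) else (let t = (let a = true in (\b.1)) in (3 == (if ((\y.false) (let z = 7 in (\u.7))) then ((\v.v) 5) else (9 * 2)))))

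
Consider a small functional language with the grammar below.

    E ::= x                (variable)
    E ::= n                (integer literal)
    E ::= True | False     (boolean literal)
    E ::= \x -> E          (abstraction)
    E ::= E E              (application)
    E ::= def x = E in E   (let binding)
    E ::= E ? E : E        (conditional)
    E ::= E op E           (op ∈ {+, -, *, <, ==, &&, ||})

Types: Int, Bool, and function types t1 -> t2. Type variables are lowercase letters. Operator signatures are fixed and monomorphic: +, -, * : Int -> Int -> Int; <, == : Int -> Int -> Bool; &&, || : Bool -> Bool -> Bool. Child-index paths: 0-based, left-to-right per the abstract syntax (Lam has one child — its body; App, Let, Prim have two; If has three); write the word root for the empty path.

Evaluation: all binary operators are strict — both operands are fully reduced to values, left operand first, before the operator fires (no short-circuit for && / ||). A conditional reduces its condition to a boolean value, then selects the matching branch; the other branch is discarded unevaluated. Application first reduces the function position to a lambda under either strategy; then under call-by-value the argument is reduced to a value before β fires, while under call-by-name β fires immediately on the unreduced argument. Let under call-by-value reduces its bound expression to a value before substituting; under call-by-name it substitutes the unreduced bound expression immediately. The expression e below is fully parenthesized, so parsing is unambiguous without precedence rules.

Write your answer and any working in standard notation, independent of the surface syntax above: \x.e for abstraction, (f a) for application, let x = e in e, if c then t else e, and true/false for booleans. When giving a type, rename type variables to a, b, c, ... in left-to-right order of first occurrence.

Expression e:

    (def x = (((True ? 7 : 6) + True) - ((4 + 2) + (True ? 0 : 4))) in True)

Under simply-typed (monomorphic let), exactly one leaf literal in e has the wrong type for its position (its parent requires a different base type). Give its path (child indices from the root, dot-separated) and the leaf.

Derivation:
  unify Bool ~ Bool
  unify Int ~ Int
  unify Int ~ Int
  unify Bool ~ Int
  FAIL: mismatch Bool ~ Int

Answer: 0.0.1 : true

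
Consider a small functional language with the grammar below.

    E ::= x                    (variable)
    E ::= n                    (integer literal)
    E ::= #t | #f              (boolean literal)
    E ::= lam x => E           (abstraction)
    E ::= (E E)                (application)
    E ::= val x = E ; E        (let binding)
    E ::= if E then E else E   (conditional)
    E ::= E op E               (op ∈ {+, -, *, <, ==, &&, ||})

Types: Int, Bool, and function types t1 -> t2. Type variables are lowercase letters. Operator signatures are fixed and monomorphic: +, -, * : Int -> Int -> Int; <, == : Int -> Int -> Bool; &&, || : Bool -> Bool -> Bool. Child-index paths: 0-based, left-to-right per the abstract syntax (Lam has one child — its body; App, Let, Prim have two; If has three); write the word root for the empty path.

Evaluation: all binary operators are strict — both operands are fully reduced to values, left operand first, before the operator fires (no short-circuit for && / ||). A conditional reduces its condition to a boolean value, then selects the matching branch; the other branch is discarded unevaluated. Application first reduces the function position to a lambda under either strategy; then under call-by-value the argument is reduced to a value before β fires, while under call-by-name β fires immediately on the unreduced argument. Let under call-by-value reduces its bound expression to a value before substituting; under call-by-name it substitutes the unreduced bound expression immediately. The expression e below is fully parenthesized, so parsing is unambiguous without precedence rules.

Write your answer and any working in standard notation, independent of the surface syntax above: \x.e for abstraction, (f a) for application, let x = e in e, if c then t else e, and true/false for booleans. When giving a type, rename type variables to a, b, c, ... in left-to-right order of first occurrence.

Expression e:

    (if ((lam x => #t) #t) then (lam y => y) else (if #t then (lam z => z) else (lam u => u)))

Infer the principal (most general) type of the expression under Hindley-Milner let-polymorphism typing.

Working:
\x._ : a -> Bool
  unify a -> Bool ~ Bool -> b
  unify a ~ Bool
  unify Bool ~ b
_ _ : Bool
  unify Bool ~ Bool
y : c
\y._ : c -> c
  unify Bool ~ Bool
z : d
\z._ : d -> d
u : e
\u._ : e -> e
  unify d -> d ~ e -> e
  unify d ~ e
  unify e ~ e
  unify c -> c ~ e -> e
  unify c ~ e
  unify e ~ e

Answer: a -> a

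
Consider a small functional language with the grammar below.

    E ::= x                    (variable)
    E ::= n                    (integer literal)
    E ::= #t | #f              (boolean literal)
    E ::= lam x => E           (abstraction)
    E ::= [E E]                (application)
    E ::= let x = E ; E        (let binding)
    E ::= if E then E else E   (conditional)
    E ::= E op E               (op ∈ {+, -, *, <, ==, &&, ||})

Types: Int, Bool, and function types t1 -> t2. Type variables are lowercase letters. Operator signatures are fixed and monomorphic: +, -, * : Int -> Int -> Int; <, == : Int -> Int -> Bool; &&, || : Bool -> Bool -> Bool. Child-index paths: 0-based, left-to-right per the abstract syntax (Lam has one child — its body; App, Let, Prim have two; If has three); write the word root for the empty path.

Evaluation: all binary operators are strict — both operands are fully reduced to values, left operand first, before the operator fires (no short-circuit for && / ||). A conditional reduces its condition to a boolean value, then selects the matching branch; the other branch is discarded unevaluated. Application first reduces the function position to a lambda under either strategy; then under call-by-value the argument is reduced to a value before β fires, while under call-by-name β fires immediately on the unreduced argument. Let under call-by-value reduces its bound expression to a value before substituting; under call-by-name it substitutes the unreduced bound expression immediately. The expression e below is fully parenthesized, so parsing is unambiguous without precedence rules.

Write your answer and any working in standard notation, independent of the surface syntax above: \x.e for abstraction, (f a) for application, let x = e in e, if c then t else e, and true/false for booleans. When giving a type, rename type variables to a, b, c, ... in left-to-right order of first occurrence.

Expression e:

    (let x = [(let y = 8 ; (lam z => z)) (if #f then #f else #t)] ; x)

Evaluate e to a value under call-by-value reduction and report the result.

Answer: true

Trace:
step 0: (let x = ((let y = 8 in (\z.z)) (if false then false else true)) in x)
step 1: [let@0.0] (let x = ((\z.z) (if false then false else true)) in x)
step 2: [if@0.1] (let x = ((\z.z) true) in x)
step 3: [beta@0] (let x = true in x)
step 4: [let@root] true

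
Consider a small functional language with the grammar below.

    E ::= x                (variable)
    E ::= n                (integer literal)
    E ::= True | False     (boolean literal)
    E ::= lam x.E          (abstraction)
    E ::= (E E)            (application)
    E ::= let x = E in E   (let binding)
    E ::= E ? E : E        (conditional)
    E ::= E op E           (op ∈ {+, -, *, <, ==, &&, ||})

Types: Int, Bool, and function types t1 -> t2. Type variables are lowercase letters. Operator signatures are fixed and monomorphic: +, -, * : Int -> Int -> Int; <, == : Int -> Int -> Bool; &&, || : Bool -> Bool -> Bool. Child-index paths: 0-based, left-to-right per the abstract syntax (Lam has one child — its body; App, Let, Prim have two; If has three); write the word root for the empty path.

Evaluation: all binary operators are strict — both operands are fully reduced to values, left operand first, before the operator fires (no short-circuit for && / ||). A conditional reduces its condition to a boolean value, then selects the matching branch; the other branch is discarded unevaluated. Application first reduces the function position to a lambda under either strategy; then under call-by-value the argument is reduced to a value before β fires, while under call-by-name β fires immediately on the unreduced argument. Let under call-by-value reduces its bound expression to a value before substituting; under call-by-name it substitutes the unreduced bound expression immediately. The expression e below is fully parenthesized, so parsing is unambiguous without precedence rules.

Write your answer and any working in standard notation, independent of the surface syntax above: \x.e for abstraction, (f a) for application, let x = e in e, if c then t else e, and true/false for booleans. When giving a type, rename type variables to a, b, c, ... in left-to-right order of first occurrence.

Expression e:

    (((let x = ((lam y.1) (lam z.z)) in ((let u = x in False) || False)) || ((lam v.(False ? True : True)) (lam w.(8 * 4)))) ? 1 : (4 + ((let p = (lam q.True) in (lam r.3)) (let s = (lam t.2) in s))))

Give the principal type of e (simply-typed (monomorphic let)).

Working:
\y._ : a -> Int
z : b
\z._ : b -> b
  unify a -> Int ~ (b -> b) -> c
  unify a ~ b -> b
  unify Int ~ c
_ _ : Int
let x : Int
x : Int
let u : Int
  unify Bool ~ Bool
  unify Bool ~ Bool
  unify Bool ~ Bool
  unify Bool ~ Bool
  unify Bool ~ Bool
\v._ : d -> Bool
  unify Int ~ Int
  unify Int ~ Int
\w._ : e -> Int
  unify d -> Bool ~ (e -> Int) -> f
  unify d ~ e -> Int
  unify Bool ~ f
_ _ : Bool
  unify Bool ~ Bool
  unify Bool ~ Bool
  unify Int ~ Int
\q._ : g -> Bool
let p : g -> Bool
\r._ : h -> Int
\t._ : i -> Int
let s : i -> Int
s : i -> Int
  unify h -> Int ~ (i -> Int) -> j
  unify h ~ i -> Int
  unify Int ~ j
_ _ : Int
  unify Int ~ Int
  unify Int ~ Int

Answer: Int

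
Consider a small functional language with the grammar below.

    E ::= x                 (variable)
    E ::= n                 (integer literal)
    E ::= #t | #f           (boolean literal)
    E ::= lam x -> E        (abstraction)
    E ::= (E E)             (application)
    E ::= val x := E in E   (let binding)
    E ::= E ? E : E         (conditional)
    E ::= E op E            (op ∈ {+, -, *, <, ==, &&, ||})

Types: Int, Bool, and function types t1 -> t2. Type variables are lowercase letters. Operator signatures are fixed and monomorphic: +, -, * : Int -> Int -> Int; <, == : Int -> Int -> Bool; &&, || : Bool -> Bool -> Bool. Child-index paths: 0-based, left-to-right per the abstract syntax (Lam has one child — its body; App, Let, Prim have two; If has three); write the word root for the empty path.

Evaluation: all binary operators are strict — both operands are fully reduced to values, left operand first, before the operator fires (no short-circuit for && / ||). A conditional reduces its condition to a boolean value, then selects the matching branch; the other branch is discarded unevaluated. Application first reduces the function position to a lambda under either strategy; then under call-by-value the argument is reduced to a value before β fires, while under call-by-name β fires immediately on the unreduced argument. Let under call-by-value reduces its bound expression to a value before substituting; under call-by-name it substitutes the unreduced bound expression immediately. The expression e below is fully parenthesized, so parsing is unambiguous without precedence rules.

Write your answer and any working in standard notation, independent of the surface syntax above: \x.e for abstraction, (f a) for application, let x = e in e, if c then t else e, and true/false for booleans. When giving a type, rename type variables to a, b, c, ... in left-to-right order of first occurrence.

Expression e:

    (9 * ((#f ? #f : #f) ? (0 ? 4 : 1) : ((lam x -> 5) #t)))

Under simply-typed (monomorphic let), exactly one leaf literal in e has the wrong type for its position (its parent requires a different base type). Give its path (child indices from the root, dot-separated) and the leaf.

Answer: 1.1.0 : 0

Working:
  unify Int ~ Int
  unify Bool ~ Bool
  unify Bool ~ Bool
  unify Bool ~ Bool
  unify Int ~ Bool
  FAIL: mismatch Int ~ Bool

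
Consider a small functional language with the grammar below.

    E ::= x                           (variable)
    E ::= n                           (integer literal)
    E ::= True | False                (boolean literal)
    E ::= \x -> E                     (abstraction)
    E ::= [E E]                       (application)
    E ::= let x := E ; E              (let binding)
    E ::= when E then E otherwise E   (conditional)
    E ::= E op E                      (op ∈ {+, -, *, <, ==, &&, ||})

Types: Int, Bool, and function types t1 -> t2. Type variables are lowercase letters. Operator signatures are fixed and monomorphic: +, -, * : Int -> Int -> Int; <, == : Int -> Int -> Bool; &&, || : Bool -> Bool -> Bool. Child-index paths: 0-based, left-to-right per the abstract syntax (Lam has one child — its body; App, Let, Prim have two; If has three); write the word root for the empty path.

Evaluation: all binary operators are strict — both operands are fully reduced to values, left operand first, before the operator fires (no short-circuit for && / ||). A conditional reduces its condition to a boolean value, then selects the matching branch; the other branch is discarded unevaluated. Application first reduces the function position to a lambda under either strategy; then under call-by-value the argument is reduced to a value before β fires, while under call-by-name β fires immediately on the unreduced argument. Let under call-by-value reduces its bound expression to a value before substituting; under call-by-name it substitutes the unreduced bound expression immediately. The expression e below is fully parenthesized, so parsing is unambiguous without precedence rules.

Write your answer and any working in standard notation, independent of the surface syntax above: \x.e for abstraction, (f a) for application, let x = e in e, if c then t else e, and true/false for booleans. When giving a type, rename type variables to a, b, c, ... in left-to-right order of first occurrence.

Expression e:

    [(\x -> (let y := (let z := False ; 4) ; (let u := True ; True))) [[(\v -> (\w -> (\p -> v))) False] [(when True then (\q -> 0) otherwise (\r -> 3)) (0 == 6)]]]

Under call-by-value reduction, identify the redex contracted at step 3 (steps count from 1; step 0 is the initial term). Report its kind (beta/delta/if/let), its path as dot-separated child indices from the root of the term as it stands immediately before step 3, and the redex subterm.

Derivation:
step 0: ((\x.(let y = (let z = false in 4) in (let u = true in true))) (((\v.(\w.(\p.v))) false) ((if true then (\q.0) else (\r.3)) (0 == 6))))
step 1: [beta@1.0] ((\x.(let y = (let z = false in 4) in (let u = true in true))) ((\w.(\p.false)) ((if true then (\q.0) else (\r.3)) (0 == 6))))
step 2: [if@1.1.0] ((\x.(let y = (let z = false in 4) in (let u = true in true))) ((\w.(\p.false)) ((\q.0) (0 == 6))))
step 3: [delta@1.1.1] ((\x.(let y = (let z = false in 4) in (let u = true in true))) ((\w.(\p.false)) ((\q.0) false)))

Answer: delta at 1.1.1 : (0 == 6)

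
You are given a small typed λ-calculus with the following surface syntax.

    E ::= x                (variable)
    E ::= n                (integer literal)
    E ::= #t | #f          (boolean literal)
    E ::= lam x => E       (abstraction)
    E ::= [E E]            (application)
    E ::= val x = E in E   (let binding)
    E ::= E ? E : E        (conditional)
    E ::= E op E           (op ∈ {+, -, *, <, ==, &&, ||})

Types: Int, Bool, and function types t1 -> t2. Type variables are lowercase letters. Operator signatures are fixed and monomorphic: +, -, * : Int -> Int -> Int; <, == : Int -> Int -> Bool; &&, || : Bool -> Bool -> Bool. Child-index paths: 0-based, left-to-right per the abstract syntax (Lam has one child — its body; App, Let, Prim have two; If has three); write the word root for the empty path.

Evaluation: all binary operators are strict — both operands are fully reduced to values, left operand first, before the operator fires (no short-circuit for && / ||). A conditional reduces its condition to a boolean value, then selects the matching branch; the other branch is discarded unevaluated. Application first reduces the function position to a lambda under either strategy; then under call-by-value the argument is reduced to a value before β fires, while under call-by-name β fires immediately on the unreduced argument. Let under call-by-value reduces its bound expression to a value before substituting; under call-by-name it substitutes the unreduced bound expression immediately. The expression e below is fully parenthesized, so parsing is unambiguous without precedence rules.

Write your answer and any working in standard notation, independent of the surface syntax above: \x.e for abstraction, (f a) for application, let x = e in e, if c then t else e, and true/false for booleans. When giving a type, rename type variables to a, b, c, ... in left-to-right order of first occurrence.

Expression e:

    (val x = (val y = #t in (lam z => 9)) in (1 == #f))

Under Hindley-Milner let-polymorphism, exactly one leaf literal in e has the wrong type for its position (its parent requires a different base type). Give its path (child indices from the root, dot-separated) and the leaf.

Answer: 1.1 : false

Trace:
let y : Bool
\z._ : a -> Int
let x : forall. a -> Int
  unify Int ~ Int
  unify Bool ~ Int
  FAIL: mismatch Bool ~ Int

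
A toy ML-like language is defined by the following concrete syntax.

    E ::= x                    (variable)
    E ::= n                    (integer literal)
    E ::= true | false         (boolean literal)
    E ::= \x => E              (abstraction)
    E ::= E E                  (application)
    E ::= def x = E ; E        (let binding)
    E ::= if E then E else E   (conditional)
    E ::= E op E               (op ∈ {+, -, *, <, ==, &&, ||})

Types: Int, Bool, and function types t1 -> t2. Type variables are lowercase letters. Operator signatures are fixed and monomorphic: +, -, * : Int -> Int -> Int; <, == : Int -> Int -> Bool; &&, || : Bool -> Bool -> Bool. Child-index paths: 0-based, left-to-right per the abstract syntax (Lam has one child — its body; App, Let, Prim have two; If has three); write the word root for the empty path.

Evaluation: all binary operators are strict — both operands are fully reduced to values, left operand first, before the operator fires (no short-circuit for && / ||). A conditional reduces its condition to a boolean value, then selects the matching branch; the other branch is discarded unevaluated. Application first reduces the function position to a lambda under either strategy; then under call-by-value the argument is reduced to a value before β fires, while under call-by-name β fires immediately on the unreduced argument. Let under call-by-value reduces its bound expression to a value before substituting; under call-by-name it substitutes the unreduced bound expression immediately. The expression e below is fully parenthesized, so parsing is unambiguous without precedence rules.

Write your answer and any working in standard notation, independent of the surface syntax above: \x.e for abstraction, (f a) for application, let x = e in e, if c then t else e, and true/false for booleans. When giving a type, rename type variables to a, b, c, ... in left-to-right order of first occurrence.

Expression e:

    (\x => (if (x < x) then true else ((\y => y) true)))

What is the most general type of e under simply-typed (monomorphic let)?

Answer: Int -> Bool

Derivation:
x : a
  unify a ~ Int
x : Int
  unify Int ~ Int
  unify Bool ~ Bool
y : b
\y._ : b -> b
  unify b -> b ~ Bool -> c
  unify b ~ Bool
  unify Bool ~ c
_ _ : Bool
  unify Bool ~ Bool
\x._ : Int -> Bool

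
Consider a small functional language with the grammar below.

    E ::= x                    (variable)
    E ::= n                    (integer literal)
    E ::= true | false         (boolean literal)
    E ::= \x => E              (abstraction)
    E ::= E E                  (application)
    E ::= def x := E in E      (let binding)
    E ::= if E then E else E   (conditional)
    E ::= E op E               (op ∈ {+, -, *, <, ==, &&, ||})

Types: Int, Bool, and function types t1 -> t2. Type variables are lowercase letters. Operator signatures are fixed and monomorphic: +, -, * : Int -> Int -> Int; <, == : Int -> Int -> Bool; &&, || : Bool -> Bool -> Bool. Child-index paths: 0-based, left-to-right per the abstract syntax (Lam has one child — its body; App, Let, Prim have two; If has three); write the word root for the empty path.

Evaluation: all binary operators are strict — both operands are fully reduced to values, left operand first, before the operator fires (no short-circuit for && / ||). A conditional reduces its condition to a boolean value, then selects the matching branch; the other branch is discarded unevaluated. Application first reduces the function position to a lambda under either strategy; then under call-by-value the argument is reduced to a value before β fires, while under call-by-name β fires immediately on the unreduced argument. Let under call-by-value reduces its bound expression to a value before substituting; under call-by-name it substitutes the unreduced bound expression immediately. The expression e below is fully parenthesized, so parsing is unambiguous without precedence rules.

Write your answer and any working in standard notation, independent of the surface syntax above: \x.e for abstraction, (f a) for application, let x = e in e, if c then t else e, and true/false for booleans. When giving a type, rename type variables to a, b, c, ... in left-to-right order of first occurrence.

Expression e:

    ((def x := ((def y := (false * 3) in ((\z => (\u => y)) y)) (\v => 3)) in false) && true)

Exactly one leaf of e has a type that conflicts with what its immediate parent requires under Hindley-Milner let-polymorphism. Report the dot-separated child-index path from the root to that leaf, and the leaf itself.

Answer: 0.0.0.0.0 : false

Trace:
  unify Bool ~ Int
  FAIL: mismatch Bool ~ Int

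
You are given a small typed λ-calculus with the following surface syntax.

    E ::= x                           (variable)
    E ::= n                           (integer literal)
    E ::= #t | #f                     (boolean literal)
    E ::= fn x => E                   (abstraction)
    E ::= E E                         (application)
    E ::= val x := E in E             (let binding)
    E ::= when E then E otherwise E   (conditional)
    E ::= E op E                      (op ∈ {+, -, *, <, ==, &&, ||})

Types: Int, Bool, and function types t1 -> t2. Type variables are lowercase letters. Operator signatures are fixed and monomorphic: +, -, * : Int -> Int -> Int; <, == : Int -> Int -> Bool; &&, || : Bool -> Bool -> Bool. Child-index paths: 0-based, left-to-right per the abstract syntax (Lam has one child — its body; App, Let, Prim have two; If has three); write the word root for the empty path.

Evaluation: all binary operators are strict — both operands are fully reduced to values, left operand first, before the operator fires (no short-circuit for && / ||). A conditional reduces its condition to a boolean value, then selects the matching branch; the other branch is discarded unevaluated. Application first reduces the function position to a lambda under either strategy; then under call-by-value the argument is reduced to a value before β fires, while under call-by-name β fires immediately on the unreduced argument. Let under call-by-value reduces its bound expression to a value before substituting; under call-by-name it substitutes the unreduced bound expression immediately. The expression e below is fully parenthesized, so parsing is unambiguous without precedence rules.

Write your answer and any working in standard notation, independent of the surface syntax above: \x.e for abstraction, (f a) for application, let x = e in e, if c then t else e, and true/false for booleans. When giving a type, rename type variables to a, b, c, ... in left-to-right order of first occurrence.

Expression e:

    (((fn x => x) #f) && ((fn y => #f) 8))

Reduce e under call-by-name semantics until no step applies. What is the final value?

Trace:
step 0: (((\x.x) false) && ((\y.false) 8))
step 1: [beta@0] (false && ((\y.false) 8))
step 2: [beta@1] (false && false)
step 3: [delta@root] false

Answer: false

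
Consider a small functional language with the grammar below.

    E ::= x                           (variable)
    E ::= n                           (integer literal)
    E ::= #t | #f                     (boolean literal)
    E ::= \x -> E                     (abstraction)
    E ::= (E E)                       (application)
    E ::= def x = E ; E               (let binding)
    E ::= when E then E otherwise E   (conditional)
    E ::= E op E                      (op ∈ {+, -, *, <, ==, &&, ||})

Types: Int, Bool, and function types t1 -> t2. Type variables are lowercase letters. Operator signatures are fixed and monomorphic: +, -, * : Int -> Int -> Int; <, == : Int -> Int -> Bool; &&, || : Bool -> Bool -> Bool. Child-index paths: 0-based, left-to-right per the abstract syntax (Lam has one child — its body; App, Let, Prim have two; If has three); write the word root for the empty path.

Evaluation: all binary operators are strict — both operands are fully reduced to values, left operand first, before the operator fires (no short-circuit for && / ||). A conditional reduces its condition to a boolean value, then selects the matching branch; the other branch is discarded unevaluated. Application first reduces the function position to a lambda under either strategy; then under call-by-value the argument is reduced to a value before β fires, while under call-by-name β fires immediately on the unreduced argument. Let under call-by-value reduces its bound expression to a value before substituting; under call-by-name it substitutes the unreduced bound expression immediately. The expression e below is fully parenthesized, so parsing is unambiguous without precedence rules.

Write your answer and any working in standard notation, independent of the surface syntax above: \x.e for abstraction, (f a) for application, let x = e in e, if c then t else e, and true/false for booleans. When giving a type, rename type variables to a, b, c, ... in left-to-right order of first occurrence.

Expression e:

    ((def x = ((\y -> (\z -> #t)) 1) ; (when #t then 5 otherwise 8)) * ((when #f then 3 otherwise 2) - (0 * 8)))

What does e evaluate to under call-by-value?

Trace:
step 0: ((let x = ((\y.(\z.true)) 1) in (if true then 5 else 8)) * ((if false then 3 else 2) - (0 * 8)))
step 1: [beta@0.0] ((let x = (\z.true) in (if true then 5 else 8)) * ((if false then 3 else 2) - (0 * 8)))
step 2: [let@0] ((if true then 5 else 8) * ((if false then 3 else 2) - (0 * 8)))
step 3: [if@0] (5 * ((if false then 3 else 2) - (0 * 8)))
step 4: [if@1.0] (5 * (2 - (0 * 8)))
step 5: [delta@1.1] (5 * (2 - 0))
step 6: [delta@1] (5 * 2)
step 7: [delta@root] 10

Answer: 10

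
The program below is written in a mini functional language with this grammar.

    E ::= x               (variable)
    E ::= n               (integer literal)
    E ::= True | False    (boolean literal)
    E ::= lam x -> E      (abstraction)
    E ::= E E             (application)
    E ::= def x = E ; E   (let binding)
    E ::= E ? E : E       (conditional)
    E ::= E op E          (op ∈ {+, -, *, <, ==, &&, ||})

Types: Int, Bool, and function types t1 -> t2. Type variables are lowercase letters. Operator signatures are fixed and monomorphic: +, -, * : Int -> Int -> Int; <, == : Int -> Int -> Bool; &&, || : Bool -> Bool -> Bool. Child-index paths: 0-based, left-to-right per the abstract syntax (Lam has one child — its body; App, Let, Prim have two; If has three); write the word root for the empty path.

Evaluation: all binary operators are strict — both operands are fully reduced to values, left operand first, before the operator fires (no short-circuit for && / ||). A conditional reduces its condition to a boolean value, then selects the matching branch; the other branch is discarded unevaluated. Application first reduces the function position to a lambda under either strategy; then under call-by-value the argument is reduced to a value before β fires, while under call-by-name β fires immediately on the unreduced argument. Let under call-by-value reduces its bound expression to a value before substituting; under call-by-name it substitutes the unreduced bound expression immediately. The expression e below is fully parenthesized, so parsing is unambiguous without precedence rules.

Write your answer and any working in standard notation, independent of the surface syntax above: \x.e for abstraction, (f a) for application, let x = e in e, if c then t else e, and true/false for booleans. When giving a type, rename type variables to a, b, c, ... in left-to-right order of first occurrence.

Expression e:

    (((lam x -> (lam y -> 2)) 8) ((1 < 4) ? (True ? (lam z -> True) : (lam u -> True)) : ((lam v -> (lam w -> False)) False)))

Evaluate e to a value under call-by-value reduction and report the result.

Answer: 2

Derivation:
step 0: (((\x.(\y.2)) 8) (if (1 < 4) then (if true then (\z.true) else (\u.true)) else ((\v.(\w.false)) false)))
step 1: [beta@0] ((\y.2) (if (1 < 4) then (if true then (\z.true) else (\u.true)) else ((\v.(\w.false)) false)))
step 2: [delta@1.0] ((\y.2) (if true then (if true then (\z.true) else (\u.true)) else ((\v.(\w.false)) false)))
step 3: [if@1] ((\y.2) (if true then (\z.true) else (\u.true)))
step 4: [if@1] ((\y.2) (\z.true))
step 5: [beta@root] 2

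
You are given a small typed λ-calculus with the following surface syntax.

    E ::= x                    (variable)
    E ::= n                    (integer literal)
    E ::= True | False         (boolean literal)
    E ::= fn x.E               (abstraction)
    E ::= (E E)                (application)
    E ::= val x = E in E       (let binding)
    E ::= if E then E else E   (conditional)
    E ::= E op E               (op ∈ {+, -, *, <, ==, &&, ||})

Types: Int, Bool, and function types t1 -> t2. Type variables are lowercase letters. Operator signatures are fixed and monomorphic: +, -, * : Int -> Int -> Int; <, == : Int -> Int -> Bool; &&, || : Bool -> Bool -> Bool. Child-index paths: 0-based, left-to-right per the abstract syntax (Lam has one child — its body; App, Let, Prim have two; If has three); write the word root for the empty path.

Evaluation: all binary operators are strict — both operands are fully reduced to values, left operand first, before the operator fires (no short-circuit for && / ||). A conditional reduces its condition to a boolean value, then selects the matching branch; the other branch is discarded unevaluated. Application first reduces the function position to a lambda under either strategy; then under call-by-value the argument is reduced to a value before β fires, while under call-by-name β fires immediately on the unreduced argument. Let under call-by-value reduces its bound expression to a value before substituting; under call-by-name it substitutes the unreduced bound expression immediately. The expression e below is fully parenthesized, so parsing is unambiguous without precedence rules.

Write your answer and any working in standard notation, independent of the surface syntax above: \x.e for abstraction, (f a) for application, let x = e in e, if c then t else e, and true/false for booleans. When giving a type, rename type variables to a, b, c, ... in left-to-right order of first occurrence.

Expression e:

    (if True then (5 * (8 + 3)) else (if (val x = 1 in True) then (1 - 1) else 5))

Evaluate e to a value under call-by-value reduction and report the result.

Answer: 55

Derivation:
step 0: (if true then (5 * (8 + 3)) else (if (let x = 1 in true) then (1 - 1) else 5))
step 1: [if@root] (5 * (8 + 3))
step 2: [delta@1] (5 * 11)
step 3: [delta@root] 55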